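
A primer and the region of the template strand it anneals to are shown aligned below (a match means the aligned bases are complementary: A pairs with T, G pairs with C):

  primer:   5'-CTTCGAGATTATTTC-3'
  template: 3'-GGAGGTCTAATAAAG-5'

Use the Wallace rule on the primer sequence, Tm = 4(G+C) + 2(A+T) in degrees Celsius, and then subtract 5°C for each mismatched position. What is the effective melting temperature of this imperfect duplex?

Primer base counts: A=3, T=7, G=2, C=3 → A+T=10, G+C=5
Perfect-match Tm = 2(10) + 4(5) = 20 + 20 = 40°C
Mismatches (positions where the bases are not complementary): 2 (at positions 2, 5)
Effective Tm = 40 − 2×5 = 40 − 10 = 30°C

30°C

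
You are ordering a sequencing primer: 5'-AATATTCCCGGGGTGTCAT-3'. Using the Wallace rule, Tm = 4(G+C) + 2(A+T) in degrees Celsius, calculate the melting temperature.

56°C

Counting bases: G=5, A=4, T=6, C=4
A+T = 10, G+C = 9
Tm = 2(10) + 4(9) = 20 + 36 = 56°C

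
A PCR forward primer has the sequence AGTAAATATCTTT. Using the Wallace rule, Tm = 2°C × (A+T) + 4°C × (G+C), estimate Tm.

30°C

Scanning the sequence gives T=6, A=5, C=1, G=1.
AT pairs contribute 11, GC pairs contribute 2.
Tm = 2(11) + 4(2) = 22 + 8 = 30°C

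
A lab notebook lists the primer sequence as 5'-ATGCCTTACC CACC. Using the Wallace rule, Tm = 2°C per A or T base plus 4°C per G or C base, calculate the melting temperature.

44°C

Counting bases: A=3, C=7, G=1, T=3
AT pairs contribute 6, GC pairs contribute 8.
Tm = 2(6) + 4(8) = 12 + 32 = 44°C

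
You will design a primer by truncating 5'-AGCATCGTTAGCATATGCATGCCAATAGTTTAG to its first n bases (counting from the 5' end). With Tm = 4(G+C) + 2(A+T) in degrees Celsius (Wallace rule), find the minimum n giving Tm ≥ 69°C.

First 23 bases: AGCATCGTTAGCATATGCATGCC → Tm = 68°C (< 69°C)
First 24 bases: AGCATCGTTAGCATATGCATGCCA → Tm = 70°C (≥ 69°C)
Since every base adds ≥2°C, Tm only increases with n, so the threshold is first crossed at n = 24.

n = 24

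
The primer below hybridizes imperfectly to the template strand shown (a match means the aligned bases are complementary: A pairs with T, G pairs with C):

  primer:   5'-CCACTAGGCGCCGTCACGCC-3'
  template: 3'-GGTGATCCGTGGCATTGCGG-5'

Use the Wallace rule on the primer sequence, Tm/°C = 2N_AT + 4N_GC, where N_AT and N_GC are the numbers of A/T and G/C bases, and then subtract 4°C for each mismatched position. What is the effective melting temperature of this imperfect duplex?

62°C

Primer base counts: A=3, T=2, G=5, C=10 → A+T=5, G+C=15
Perfect-match Tm = 2(5) + 4(15) = 10 + 60 = 70°C
Mismatches (positions where the bases are not complementary): 2 (at positions 10, 15)
Effective Tm = 70 − 2×4 = 70 − 8 = 62°C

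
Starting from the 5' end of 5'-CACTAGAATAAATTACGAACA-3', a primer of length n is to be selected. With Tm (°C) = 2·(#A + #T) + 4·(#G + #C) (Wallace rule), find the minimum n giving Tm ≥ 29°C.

First 11 bases: CACTAGAATAA → Tm = 28°C (< 29°C)
First 12 bases: CACTAGAATAAA → Tm = 30°C (≥ 29°C)
Each additional base adds 2°C (A/T) or 4°C (G/C), so Tm is non-decreasing in n; n = 12 is the first length to reach 29°C.

n = 12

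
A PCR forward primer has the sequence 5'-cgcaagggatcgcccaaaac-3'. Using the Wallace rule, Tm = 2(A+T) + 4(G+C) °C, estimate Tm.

C=7, A=7, T=1, G=5
AT pairs contribute 8, GC pairs contribute 12.
Tm = 2(8) + 4(12) = 16 + 48 = 64°C

64°C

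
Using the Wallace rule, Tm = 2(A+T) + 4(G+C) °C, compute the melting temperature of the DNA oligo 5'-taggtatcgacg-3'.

36°C

T=3, C=2, A=3, G=4
So N_AT = 6 and N_GC = 6.
Tm = 2×6 + 4×6 = 36°C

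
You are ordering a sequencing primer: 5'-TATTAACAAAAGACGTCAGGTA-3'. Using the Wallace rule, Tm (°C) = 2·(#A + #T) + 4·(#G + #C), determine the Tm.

Counting bases: C=3, A=10, T=5, G=4
A+T = 15, G+C = 7
Tm = 2(15) + 4(7) = 30 + 28 = 58°C

58°C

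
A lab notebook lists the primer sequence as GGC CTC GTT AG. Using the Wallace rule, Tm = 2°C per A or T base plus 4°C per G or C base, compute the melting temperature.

Counting bases: T=3, G=4, A=1, C=3
A+T = 4, G+C = 7
Tm = 2(4) + 4(7) = 8 + 28 = 36°C

36°C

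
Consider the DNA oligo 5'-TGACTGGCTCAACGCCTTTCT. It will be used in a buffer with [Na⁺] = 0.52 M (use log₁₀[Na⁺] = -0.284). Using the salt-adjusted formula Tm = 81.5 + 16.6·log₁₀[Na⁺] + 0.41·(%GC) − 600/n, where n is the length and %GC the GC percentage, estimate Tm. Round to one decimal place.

69.7°C

Length n = 21. Base counts: G=4, A=3, T=7, C=7
G+C = 11, so %GC = 11/21 × 100 = 52.381%
Salt term: 16.6 × (-0.284) = -4.714
GC term: 0.41 × 52.381 = 21.476; length term: −600/21 = −28.571
Tm = 81.5 + (-4.714) + 21.476 − 28.571 = 69.691 → 69.7°C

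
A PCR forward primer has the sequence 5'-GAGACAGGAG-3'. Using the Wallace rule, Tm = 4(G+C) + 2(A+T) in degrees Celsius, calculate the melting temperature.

Base counts: A=4, C=1, G=5, T=0
AT pairs contribute 4, GC pairs contribute 6.
Tm = 2(4) + 4(6) = 8 + 24 = 32°C

32°C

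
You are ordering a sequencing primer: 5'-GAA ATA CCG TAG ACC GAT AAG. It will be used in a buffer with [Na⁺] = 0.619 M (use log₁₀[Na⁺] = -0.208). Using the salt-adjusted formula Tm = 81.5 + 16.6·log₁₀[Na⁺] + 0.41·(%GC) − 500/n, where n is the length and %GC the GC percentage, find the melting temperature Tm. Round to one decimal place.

71.8°C

Length n = 21. A=9, G=5, C=4, T=3
G+C = 9, so %GC = 9/21 × 100 = 42.857%
Salt term: 16.6 × (-0.208) = -3.453
GC term: 0.41 × 42.857 = 17.571; length term: −500/21 = −23.81
Tm = 81.5 + (-3.453) + 17.571 − 23.81 = 71.808 → 71.8°C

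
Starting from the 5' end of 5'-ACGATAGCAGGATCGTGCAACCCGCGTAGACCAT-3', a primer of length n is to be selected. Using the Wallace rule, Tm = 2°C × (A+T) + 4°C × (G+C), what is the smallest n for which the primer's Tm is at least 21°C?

First 7 bases: ACGATAG → Tm = 20°C (< 21°C)
First 8 bases: ACGATAGC → Tm = 24°C (≥ 21°C)
Each additional base adds 2°C (A/T) or 4°C (G/C), so Tm is non-decreasing in n; n = 8 is the first length to reach 21°C.

n = 8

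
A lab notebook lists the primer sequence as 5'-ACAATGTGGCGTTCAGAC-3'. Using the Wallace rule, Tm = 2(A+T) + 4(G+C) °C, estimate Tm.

54°C

Scanning the sequence gives T=4, A=5, G=5, C=4.
AT pairs contribute 9, GC pairs contribute 9.
Tm = 4·9 + 2·9 = 36 + 18 = 54°C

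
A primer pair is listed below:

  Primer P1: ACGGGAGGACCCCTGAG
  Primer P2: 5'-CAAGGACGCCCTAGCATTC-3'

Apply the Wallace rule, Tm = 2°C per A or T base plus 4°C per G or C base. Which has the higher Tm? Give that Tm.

Primer P1: A+T=5, G+C=12 → Tm = 2(5)+4(12) = 58°C
Primer P2: A+T=8, G+C=11 → Tm = 2(8)+4(11) = 60°C
58°C vs 60°C → primer P2 is higher.

Primer P2, 60°C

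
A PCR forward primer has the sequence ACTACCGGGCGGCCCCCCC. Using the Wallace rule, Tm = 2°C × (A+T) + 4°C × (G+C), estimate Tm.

C=11, G=5, A=2, T=1
AT pairs contribute 3, GC pairs contribute 16.
Tm = 2×3 + 4×16 = 70°C

70°C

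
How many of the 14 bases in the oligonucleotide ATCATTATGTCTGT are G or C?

4

Scanning the sequence gives A=3, T=7, G=2, C=2.
G+C = 2 + 2 = 4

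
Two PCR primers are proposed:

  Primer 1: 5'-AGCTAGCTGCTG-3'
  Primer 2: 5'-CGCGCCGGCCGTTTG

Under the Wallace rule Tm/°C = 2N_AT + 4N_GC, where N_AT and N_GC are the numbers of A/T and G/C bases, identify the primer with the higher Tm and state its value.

Primer 2, 54°C

Primer 1: A+T=5, G+C=7 → Tm = 2(5)+4(7) = 38°C
Primer 2: A+T=3, G+C=12 → Tm = 2(3)+4(12) = 54°C
38°C vs 54°C → primer 2 is higher.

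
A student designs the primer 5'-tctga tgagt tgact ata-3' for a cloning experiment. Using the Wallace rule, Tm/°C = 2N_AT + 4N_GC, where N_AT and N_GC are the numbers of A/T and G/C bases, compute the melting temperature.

C=2, T=7, A=5, G=4
A+T = 12, G+C = 6
Tm = 2(12) + 4(6) = 24 + 24 = 48°C

48°C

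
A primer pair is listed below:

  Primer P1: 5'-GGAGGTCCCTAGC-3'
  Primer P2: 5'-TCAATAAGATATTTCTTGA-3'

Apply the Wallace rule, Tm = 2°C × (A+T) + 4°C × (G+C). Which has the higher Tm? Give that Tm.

Primer P1: A+T=4, G+C=9 → Tm = 2(4)+4(9) = 44°C
Primer P2: A+T=15, G+C=4 → Tm = 2(15)+4(4) = 46°C
44°C vs 46°C → primer P2 is higher.

Primer P2, 46°C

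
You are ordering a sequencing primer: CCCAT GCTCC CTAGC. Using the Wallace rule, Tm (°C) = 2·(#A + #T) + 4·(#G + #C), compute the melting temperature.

A=2, G=2, C=8, T=3
A+T = 5, G+C = 10
Tm = 2(5) + 4(10) = 10 + 40 = 50°C

50°C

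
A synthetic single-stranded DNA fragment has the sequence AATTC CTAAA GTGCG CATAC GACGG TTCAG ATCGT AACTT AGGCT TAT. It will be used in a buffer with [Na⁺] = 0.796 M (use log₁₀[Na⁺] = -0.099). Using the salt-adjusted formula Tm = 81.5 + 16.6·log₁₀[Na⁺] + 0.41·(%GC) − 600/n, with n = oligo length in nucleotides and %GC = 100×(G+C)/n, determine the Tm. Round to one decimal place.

Length n = 48. T=14, C=10, A=14, G=10
G+C = 20, so %GC = 20/48 × 100 = 41.667%
Salt term: 16.6 × (-0.099) = -1.643
GC term: 0.41 × 41.667 = 17.083; length term: −600/48 = −12.5
Tm = 81.5 + (-1.643) + 17.083 − 12.5 = 84.44 → 84.4°C

84.4°C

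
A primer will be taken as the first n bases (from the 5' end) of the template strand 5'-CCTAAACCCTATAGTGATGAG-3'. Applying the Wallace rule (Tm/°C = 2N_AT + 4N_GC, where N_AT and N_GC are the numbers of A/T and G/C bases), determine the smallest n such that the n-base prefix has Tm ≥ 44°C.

n = 16

First 15 bases: CCTAAACCCTATAGT → Tm = 42°C (< 44°C)
First 16 bases: CCTAAACCCTATAGTG → Tm = 46°C (≥ 44°C)
Since every base adds ≥2°C, Tm only increases with n, so the threshold is first crossed at n = 16.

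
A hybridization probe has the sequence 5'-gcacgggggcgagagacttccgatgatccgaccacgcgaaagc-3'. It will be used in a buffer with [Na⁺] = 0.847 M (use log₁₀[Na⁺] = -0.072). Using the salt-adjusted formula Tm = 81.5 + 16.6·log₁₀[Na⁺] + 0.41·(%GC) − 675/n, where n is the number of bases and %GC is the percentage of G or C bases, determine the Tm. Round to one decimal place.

Length n = 43. Scanning the sequence gives A=11, G=15, T=4, C=13.
G+C = 28, so %GC = 28/43 × 100 = 65.116%
Salt term: 16.6 × (-0.072) = -1.195
GC term: 0.41 × 65.116 = 26.698; length term: −675/43 = −15.698
Tm = 81.5 + (-1.195) + 26.698 − 15.698 = 91.305 → 91.3°C

91.3°C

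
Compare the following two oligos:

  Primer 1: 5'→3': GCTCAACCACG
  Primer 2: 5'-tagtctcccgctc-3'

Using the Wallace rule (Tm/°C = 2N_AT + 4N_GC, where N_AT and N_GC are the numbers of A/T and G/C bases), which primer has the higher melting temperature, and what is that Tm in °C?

Primer 2, 42°C

Primer 1: A+T=4, G+C=7 → Tm = 2(4)+4(7) = 36°C
Primer 2: A+T=5, G+C=8 → Tm = 2(5)+4(8) = 42°C
36°C vs 42°C → primer 2 is higher.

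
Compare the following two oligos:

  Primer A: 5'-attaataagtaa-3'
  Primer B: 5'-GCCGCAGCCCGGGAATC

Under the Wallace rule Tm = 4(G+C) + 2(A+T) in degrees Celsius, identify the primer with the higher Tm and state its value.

Primer B, 60°C

Primer A: A+T=11, G+C=1 → Tm = 2(11)+4(1) = 26°C
Primer B: A+T=4, G+C=13 → Tm = 2(4)+4(13) = 60°C
26°C vs 60°C → primer B is higher.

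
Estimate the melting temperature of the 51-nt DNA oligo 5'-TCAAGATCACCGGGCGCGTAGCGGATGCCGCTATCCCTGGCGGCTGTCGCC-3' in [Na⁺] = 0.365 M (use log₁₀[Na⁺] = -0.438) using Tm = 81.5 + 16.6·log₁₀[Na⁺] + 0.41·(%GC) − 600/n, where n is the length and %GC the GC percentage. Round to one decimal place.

90.6°C

Length n = 51. Scanning the sequence gives A=7, T=9, C=18, G=17.
G+C = 35, so %GC = 35/51 × 100 = 68.627%
Salt term: 16.6 × (-0.438) = -7.271
GC term: 0.41 × 68.627 = 28.137; length term: −600/51 = −11.765
Tm = 81.5 + (-7.271) + 28.137 − 11.765 = 90.601 → 90.6°C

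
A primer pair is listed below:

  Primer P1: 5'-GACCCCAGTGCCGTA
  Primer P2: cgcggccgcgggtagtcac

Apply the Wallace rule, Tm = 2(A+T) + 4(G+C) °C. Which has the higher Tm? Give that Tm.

Primer P1: A+T=5, G+C=10 → Tm = 2(5)+4(10) = 50°C
Primer P2: A+T=4, G+C=15 → Tm = 2(4)+4(15) = 68°C
50°C vs 68°C → primer P2 is higher.

Primer P2, 68°C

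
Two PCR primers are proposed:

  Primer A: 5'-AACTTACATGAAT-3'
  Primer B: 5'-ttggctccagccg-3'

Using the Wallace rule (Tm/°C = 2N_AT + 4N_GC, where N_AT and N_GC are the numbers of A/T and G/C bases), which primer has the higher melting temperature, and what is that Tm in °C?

Primer B, 44°C

Primer A: A+T=10, G+C=3 → Tm = 2(10)+4(3) = 32°C
Primer B: A+T=4, G+C=9 → Tm = 2(4)+4(9) = 44°C
32°C vs 44°C → primer B is higher.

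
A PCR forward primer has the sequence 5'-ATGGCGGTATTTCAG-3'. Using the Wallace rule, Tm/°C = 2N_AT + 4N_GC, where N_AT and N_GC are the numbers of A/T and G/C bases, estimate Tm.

Base counts: T=5, A=3, G=5, C=2
A+T = 8, G+C = 7
Tm = 4·7 + 2·8 = 28 + 16 = 44°C

44°C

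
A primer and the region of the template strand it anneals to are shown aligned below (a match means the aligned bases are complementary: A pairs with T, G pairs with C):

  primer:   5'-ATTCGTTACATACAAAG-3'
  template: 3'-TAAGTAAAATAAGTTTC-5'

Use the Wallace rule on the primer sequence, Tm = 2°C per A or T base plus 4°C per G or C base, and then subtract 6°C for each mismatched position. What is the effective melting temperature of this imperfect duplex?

Primer base counts: A=7, T=5, G=2, C=3 → A+T=12, G+C=5
Perfect-match Tm = 2(12) + 4(5) = 24 + 20 = 44°C
Mismatches (positions where the bases are not complementary): 4 (at positions 5, 8, 9, 12)
Effective Tm = 44 − 4×6 = 44 − 24 = 20°C

20°C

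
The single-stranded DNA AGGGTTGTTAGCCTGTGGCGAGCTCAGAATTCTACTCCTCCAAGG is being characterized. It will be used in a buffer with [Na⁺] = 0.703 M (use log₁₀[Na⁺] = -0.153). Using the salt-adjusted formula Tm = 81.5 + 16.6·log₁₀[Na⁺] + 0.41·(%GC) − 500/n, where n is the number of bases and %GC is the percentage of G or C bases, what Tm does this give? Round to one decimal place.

Length n = 45. Scanning the sequence gives A=9, T=12, C=11, G=13.
G+C = 24, so %GC = 24/45 × 100 = 53.333%
Salt term: 16.6 × (-0.153) = -2.54
GC term: 0.41 × 53.333 = 21.867; length term: −500/45 = −11.111
Tm = 81.5 + (-2.54) + 21.867 − 11.111 = 89.716 → 89.7°C

89.7°C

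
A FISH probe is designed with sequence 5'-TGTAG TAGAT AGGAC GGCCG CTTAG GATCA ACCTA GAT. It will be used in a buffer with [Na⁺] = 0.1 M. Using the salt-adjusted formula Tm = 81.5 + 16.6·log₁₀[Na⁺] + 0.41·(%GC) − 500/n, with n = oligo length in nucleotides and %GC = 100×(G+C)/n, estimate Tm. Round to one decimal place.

71.2°C

Length n = 38. C=7, T=9, A=11, G=11
G+C = 18, so %GC = 18/38 × 100 = 47.368%
Salt term: 16.6 × (-1) = -16.6
GC term: 0.41 × 47.368 = 19.421; length term: −500/38 = −13.158
Tm = 81.5 + (-16.6) + 19.421 − 13.158 = 71.163 → 71.2°C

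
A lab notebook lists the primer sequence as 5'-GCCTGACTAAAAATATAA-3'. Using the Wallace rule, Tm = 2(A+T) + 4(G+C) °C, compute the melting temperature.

46°C

Scanning the sequence gives C=3, A=9, T=4, G=2.
AT pairs contribute 13, GC pairs contribute 5.
Tm = 2(13) + 4(5) = 26 + 20 = 46°C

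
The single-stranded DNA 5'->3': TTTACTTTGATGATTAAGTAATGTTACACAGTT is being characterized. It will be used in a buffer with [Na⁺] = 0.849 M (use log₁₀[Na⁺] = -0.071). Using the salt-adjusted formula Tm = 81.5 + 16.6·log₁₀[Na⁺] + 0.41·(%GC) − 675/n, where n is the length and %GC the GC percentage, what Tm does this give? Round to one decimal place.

Length n = 33. A=10, G=5, C=3, T=15
G+C = 8, so %GC = 8/33 × 100 = 24.242%
Salt term: 16.6 × (-0.071) = -1.179
GC term: 0.41 × 24.242 = 9.939; length term: −675/33 = −20.455
Tm = 81.5 + (-1.179) + 9.939 − 20.455 = 69.805 → 69.8°C

69.8°C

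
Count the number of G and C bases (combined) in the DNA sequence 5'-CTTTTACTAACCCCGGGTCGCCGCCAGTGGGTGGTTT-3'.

Scanning the sequence gives A=4, C=11, T=11, G=11.
Total G or C: 11 + 11 = 22

22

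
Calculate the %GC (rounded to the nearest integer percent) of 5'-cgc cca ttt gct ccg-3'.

67%

Base counts: C=7, A=1, G=3, T=4
G+C = 3 + 7 = 10 out of 15 bases
%GC = 10/15 × 100 = 66.67% ≈ 67%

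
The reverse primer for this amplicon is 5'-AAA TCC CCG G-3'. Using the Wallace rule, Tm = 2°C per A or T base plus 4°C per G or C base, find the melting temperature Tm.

T=1, G=2, A=3, C=4
A+T = 4, G+C = 6
Tm = 2(4) + 4(6) = 8 + 24 = 32°C

32°C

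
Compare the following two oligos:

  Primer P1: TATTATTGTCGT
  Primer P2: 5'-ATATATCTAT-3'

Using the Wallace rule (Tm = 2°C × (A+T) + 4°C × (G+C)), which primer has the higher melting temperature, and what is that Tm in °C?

Primer P1: A+T=9, G+C=3 → Tm = 2(9)+4(3) = 30°C
Primer P2: A+T=9, G+C=1 → Tm = 2(9)+4(1) = 22°C
30°C vs 22°C → primer P1 is higher.

Primer P1, 30°C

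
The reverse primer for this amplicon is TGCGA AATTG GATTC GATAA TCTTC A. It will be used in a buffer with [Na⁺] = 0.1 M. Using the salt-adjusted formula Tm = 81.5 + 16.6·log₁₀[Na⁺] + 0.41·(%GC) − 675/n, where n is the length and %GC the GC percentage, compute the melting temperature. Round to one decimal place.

Length n = 26. Scanning the sequence gives T=9, C=4, A=8, G=5.
G+C = 9, so %GC = 9/26 × 100 = 34.615%
Salt term: 16.6 × (-1) = -16.6
GC term: 0.41 × 34.615 = 14.192; length term: −675/26 = −25.962
Tm = 81.5 + (-16.6) + 14.192 − 25.962 = 53.13 → 53.1°C

53.1°C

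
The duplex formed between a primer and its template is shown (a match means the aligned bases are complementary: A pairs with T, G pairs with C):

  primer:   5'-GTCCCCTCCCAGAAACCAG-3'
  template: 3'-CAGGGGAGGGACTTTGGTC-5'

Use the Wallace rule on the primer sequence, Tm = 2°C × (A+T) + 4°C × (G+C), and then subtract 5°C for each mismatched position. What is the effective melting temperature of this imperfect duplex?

Primer base counts: A=5, T=2, G=3, C=9 → A+T=7, G+C=12
Perfect-match Tm = 2(7) + 4(12) = 14 + 48 = 62°C
Mismatches (positions where the bases are not complementary): 1 (at position 11)
Effective Tm = 62 − 1×5 = 62 − 5 = 57°C

57°C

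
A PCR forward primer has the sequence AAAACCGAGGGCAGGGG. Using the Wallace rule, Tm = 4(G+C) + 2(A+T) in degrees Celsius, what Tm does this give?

Counting bases: T=0, C=3, A=6, G=8
So N_AT = 6 and N_GC = 11.
Tm = 2×6 + 4×11 = 56°C

56°C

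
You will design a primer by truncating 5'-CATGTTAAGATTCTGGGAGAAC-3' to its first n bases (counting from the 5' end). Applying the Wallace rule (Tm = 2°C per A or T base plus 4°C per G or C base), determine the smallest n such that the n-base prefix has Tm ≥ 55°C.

First 19 bases: CATGTTAAGATTCTGGGAG → Tm = 54°C (< 55°C)
First 20 bases: CATGTTAAGATTCTGGGAGA → Tm = 56°C (≥ 55°C)
Since every base adds ≥2°C, Tm only increases with n, so the threshold is first crossed at n = 20.

n = 20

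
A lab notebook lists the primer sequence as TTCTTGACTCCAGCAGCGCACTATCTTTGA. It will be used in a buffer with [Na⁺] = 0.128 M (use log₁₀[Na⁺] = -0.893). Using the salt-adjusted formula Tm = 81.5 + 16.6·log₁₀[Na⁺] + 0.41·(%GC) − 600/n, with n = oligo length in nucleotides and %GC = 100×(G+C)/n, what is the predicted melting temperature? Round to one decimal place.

65.8°C

Length n = 30. Scanning the sequence gives T=10, A=6, C=9, G=5.
G+C = 14, so %GC = 14/30 × 100 = 46.667%
Salt term: 16.6 × (-0.893) = -14.824
GC term: 0.41 × 46.667 = 19.133; length term: −600/30 = −20
Tm = 81.5 + (-14.824) + 19.133 − 20 = 65.809 → 65.8°C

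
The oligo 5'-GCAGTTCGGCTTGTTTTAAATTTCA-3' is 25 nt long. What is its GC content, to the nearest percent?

36%

G=5, C=4, T=11, A=5
G+C = 5 + 4 = 9 out of 25 bases
%GC = 9/25 × 100 = 36% ≈ 36%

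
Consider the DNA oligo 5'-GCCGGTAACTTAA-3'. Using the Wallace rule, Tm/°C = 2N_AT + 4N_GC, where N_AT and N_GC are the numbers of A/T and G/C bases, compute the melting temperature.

38°C

Base counts: T=3, A=4, C=3, G=3
So N_AT = 7 and N_GC = 6.
Tm = 2(7) + 4(6) = 14 + 24 = 38°C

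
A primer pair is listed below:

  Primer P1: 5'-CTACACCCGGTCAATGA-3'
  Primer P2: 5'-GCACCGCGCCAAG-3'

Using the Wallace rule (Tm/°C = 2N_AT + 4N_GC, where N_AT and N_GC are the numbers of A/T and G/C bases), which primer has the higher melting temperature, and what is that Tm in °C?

Primer P1: A+T=8, G+C=9 → Tm = 2(8)+4(9) = 52°C
Primer P2: A+T=3, G+C=10 → Tm = 2(3)+4(10) = 46°C
52°C vs 46°C → primer P1 is higher.

Primer P1, 52°C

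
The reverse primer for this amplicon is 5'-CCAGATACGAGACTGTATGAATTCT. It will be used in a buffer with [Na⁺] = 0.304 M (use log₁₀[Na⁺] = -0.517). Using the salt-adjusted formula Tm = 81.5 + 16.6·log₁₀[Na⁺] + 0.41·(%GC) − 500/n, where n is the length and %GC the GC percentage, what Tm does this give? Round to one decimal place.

69.3°C

Length n = 25. Base counts: C=5, T=7, G=5, A=8
G+C = 10, so %GC = 10/25 × 100 = 40%
Salt term: 16.6 × (-0.517) = -8.582
GC term: 0.41 × 40 = 16.4; length term: −500/25 = −20
Tm = 81.5 + (-8.582) + 16.4 − 20 = 69.318 → 69.3°C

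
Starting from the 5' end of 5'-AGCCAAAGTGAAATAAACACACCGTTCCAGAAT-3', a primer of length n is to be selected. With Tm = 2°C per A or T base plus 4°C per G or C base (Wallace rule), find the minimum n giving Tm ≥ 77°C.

First 27 bases: AGCCAAAGTGAAATAAACACACCGTTC → Tm = 76°C (< 77°C)
First 28 bases: AGCCAAAGTGAAATAAACACACCGTTCC → Tm = 80°C (≥ 77°C)
Each additional base adds 2°C (A/T) or 4°C (G/C), so Tm is non-decreasing in n; n = 28 is the first length to reach 77°C.

n = 28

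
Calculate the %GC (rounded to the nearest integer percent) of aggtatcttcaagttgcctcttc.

Counting bases: G=4, A=4, T=9, C=6
G+C = 4 + 6 = 10 out of 23 bases
%GC = 10/23 × 100 = 43.48% ≈ 43%

43%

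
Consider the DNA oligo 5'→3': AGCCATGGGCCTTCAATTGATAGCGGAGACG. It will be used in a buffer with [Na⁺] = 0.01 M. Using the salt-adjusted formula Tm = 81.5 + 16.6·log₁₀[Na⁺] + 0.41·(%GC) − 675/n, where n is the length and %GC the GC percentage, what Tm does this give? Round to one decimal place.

Length n = 31. C=7, G=10, T=6, A=8
G+C = 17, so %GC = 17/31 × 100 = 54.839%
Salt term: 16.6 × (-2) = -33.2
GC term: 0.41 × 54.839 = 22.484; length term: −675/31 = −21.774
Tm = 81.5 + (-33.2) + 22.484 − 21.774 = 49.01 → 49.0°C

49.0°C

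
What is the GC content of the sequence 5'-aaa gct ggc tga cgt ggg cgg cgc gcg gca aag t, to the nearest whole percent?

Scanning the sequence gives T=4, C=8, G=15, A=7.
G+C = 15 + 8 = 23 out of 34 bases
%GC = 23/34 × 100 = 67.65% ≈ 68%

68%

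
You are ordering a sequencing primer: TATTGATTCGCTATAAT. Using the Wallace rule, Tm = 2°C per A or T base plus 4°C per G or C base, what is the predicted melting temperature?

Scanning the sequence gives T=8, A=5, C=2, G=2.
So N_AT = 13 and N_GC = 4.
Tm = 2(13) + 4(4) = 26 + 16 = 42°C

42°C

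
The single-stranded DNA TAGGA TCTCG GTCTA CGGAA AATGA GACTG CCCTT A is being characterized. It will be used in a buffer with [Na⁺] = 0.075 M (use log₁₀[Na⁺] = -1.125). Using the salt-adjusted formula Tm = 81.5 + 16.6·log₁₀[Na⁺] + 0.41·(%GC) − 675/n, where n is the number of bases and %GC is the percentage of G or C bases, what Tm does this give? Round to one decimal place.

63.4°C

Length n = 36. G=9, A=10, T=9, C=8
G+C = 17, so %GC = 17/36 × 100 = 47.222%
Salt term: 16.6 × (-1.125) = -18.675
GC term: 0.41 × 47.222 = 19.361; length term: −675/36 = −18.75
Tm = 81.5 + (-18.675) + 19.361 − 18.75 = 63.436 → 63.4°C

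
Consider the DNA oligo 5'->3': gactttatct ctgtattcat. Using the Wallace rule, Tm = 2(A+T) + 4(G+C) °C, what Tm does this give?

Counting bases: G=2, A=4, C=4, T=10
AT pairs contribute 14, GC pairs contribute 6.
Tm = 4·6 + 2·14 = 24 + 28 = 52°C

52°C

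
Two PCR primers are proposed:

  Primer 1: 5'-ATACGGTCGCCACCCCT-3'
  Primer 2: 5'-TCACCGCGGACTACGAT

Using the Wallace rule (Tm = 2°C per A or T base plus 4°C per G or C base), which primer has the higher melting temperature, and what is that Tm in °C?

Primer 1: A+T=6, G+C=11 → Tm = 2(6)+4(11) = 56°C
Primer 2: A+T=7, G+C=10 → Tm = 2(7)+4(10) = 54°C
56°C vs 54°C → primer 1 is higher.

Primer 1, 56°C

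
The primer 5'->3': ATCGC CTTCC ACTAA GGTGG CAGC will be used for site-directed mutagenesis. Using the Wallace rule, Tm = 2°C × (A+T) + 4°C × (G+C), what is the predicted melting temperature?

Counting bases: A=5, C=8, G=6, T=5
AT pairs contribute 10, GC pairs contribute 14.
Tm = 4·14 + 2·10 = 56 + 20 = 76°C

76°C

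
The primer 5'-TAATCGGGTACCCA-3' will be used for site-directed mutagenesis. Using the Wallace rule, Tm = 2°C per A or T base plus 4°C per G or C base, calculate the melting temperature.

42°C

Counting bases: T=3, A=4, G=3, C=4
AT pairs contribute 7, GC pairs contribute 7.
Tm = 4·7 + 2·7 = 28 + 14 = 42°C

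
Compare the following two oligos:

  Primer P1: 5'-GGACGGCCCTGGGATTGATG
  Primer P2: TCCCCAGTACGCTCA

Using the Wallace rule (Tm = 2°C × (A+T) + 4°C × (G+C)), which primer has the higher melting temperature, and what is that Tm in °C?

Primer P1, 66°C

Primer P1: A+T=7, G+C=13 → Tm = 2(7)+4(13) = 66°C
Primer P2: A+T=6, G+C=9 → Tm = 2(6)+4(9) = 48°C
66°C vs 48°C → primer P1 is higher.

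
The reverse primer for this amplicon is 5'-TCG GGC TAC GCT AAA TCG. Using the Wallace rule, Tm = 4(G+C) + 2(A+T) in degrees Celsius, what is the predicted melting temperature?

T=4, A=4, C=5, G=5
AT pairs contribute 8, GC pairs contribute 10.
Tm = 2(8) + 4(10) = 16 + 40 = 56°C

56°C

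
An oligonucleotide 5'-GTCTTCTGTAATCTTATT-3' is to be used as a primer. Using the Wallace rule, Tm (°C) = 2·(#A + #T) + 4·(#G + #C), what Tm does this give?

Scanning the sequence gives G=2, A=3, C=3, T=10.
A+T = 13, G+C = 5
Tm = 2×13 + 4×5 = 46°C

46°C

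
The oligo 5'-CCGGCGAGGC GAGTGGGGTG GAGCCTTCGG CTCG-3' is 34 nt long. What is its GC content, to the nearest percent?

A=3, T=5, C=9, G=17
G+C = 17 + 9 = 26 out of 34 bases
%GC = 26/34 × 100 = 76.47% ≈ 76%

76%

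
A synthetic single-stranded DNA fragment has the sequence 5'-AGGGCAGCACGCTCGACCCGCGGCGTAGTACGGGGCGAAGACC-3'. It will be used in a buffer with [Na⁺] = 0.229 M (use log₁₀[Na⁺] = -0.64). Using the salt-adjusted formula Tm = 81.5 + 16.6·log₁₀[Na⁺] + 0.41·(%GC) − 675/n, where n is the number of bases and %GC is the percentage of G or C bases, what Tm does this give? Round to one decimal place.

Length n = 43. Scanning the sequence gives C=14, G=17, A=9, T=3.
G+C = 31, so %GC = 31/43 × 100 = 72.093%
Salt term: 16.6 × (-0.64) = -10.624
GC term: 0.41 × 72.093 = 29.558; length term: −675/43 = −15.698
Tm = 81.5 + (-10.624) + 29.558 − 15.698 = 84.736 → 84.7°C

84.7°C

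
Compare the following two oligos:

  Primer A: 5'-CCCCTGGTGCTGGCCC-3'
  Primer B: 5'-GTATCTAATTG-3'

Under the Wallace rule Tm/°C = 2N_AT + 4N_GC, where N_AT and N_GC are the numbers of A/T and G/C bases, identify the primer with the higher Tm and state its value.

Primer A: A+T=3, G+C=13 → Tm = 2(3)+4(13) = 58°C
Primer B: A+T=8, G+C=3 → Tm = 2(8)+4(3) = 28°C
58°C vs 28°C → primer A is higher.

Primer A, 58°C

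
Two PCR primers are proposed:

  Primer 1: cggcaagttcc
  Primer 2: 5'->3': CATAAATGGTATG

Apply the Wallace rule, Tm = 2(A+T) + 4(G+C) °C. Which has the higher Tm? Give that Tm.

Primer 1: A+T=4, G+C=7 → Tm = 2(4)+4(7) = 36°C
Primer 2: A+T=9, G+C=4 → Tm = 2(9)+4(4) = 34°C
36°C vs 34°C → primer 1 is higher.

Primer 1, 36°C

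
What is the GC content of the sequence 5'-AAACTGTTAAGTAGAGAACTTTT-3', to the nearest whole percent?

Scanning the sequence gives C=2, G=4, T=8, A=9.
G+C = 4 + 2 = 6 out of 23 bases
%GC = 6/23 × 100 = 26.09% ≈ 26%

26%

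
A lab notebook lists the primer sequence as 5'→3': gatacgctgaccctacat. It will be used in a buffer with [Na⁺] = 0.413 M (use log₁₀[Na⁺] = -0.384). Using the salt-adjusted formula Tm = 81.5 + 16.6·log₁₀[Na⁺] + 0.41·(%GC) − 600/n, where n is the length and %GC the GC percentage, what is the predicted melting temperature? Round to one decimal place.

Length n = 18. Base counts: C=6, T=4, G=3, A=5
G+C = 9, so %GC = 9/18 × 100 = 50%
Salt term: 16.6 × (-0.384) = -6.374
GC term: 0.41 × 50 = 20.5; length term: −600/18 = −33.333
Tm = 81.5 + (-6.374) + 20.5 − 33.333 = 62.293 → 62.3°C

62.3°C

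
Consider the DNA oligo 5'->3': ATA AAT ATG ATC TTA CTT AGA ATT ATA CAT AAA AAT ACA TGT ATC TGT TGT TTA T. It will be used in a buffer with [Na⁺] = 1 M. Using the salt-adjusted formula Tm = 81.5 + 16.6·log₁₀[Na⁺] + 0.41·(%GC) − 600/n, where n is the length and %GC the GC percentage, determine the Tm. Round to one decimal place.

Length n = 55. Base counts: T=23, G=5, C=5, A=22
G+C = 10, so %GC = 10/55 × 100 = 18.182%
Salt term: 16.6 × (0) = 0
GC term: 0.41 × 18.182 = 7.455; length term: −600/55 = −10.909
Tm = 81.5 + (0) + 7.455 − 10.909 = 78.046 → 78.0°C

78.0°C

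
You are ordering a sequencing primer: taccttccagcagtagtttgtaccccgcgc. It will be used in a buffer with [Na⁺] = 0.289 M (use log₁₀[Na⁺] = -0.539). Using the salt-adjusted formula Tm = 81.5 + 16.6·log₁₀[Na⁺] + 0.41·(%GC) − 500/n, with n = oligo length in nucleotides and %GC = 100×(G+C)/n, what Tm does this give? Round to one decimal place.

79.1°C

Length n = 30. Counting bases: C=11, A=5, T=8, G=6
G+C = 17, so %GC = 17/30 × 100 = 56.667%
Salt term: 16.6 × (-0.539) = -8.947
GC term: 0.41 × 56.667 = 23.233; length term: −500/30 = −16.667
Tm = 81.5 + (-8.947) + 23.233 − 16.667 = 79.119 → 79.1°C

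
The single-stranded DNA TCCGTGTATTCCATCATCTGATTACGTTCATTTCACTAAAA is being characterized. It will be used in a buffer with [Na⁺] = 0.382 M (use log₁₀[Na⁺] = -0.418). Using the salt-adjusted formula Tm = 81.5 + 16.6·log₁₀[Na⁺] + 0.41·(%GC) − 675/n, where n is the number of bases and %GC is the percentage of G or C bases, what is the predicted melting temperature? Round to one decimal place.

Length n = 41. Counting bases: G=4, C=10, A=11, T=16
G+C = 14, so %GC = 14/41 × 100 = 34.146%
Salt term: 16.6 × (-0.418) = -6.939
GC term: 0.41 × 34.146 = 14; length term: −675/41 = −16.463
Tm = 81.5 + (-6.939) + 14 − 16.463 = 72.098 → 72.1°C

72.1°C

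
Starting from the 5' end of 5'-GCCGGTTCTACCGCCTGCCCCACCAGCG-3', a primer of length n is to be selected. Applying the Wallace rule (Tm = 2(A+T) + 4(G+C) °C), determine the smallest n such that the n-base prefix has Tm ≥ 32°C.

First 9 bases: GCCGGTTCT → Tm = 30°C (< 32°C)
First 10 bases: GCCGGTTCTA → Tm = 32°C (≥ 32°C)
Each additional base adds 2°C (A/T) or 4°C (G/C), so Tm is non-decreasing in n; n = 10 is the first length to reach 32°C.

n = 10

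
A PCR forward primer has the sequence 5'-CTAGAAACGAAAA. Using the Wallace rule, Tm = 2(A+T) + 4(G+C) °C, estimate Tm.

34°C

Base counts: G=2, C=2, A=8, T=1
A+T = 9, G+C = 4
Tm = 2(9) + 4(4) = 18 + 16 = 34°C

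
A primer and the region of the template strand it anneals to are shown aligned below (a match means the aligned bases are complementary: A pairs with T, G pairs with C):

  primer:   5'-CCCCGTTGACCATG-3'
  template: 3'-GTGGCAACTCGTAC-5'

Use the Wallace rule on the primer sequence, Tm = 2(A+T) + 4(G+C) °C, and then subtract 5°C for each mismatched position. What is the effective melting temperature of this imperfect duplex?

36°C

Primer base counts: A=2, T=3, G=3, C=6 → A+T=5, G+C=9
Perfect-match Tm = 2(5) + 4(9) = 10 + 36 = 46°C
Mismatches (positions where the bases are not complementary): 2 (at positions 2, 10)
Effective Tm = 46 − 2×5 = 46 − 10 = 36°C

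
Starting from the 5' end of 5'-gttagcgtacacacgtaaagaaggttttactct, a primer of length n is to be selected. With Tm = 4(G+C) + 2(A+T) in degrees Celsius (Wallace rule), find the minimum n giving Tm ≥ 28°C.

First 9 bases: GTTAGCGTA → Tm = 26°C (< 28°C)
First 10 bases: GTTAGCGTAC → Tm = 30°C (≥ 28°C)
Since every base adds ≥2°C, Tm only increases with n, so the threshold is first crossed at n = 10.

n = 10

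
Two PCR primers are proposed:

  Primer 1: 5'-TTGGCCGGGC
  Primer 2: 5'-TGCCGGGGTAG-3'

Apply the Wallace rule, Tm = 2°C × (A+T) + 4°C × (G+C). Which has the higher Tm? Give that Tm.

Primer 2, 38°C

Primer 1: A+T=2, G+C=8 → Tm = 2(2)+4(8) = 36°C
Primer 2: A+T=3, G+C=8 → Tm = 2(3)+4(8) = 38°C
36°C vs 38°C → primer 2 is higher.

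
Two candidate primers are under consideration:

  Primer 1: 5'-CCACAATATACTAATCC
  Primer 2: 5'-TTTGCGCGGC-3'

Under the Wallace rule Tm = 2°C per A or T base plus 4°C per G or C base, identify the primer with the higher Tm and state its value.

Primer 1: A+T=11, G+C=6 → Tm = 2(11)+4(6) = 46°C
Primer 2: A+T=3, G+C=7 → Tm = 2(3)+4(7) = 34°C
46°C vs 34°C → primer 1 is higher.

Primer 1, 46°C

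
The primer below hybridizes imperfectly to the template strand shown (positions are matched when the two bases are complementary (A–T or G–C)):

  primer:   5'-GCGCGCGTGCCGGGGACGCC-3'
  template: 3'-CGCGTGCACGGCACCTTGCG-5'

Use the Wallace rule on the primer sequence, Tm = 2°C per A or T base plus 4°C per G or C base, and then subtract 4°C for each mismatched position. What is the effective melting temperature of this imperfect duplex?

56°C

Primer base counts: A=1, T=1, G=10, C=8 → A+T=2, G+C=18
Perfect-match Tm = 2(2) + 4(18) = 4 + 72 = 76°C
Mismatches (positions where the bases are not complementary): 5 (at positions 5, 13, 17, 18, 19)
Effective Tm = 76 − 5×4 = 76 − 20 = 56°C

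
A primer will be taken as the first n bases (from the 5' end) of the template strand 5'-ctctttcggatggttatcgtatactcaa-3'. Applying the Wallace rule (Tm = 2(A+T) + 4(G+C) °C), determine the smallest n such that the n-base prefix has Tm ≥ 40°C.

n = 13

First 12 bases: CTCTTTCGGATG → Tm = 36°C (< 40°C)
First 13 bases: CTCTTTCGGATGG → Tm = 40°C (≥ 40°C)
Since every base adds ≥2°C, Tm only increases with n, so the threshold is first crossed at n = 13.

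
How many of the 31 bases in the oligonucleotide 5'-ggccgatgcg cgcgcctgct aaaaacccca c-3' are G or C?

21

Base counts: C=13, A=7, G=8, T=3
G+C = 8 + 13 = 21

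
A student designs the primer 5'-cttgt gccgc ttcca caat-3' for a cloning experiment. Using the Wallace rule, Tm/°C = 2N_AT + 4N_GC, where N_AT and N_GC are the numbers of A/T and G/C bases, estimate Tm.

Counting bases: C=7, G=3, T=6, A=3
So N_AT = 9 and N_GC = 10.
Tm = 4·10 + 2·9 = 40 + 18 = 58°C

58°C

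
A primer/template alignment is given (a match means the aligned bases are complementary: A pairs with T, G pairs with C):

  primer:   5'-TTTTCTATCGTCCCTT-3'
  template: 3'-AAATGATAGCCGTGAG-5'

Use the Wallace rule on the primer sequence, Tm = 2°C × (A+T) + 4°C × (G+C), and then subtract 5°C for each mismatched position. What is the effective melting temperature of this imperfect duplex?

24°C

Primer base counts: A=1, T=9, G=1, C=5 → A+T=10, G+C=6
Perfect-match Tm = 2(10) + 4(6) = 20 + 24 = 44°C
Mismatches (positions where the bases are not complementary): 4 (at positions 4, 11, 13, 16)
Effective Tm = 44 − 4×5 = 44 − 20 = 24°C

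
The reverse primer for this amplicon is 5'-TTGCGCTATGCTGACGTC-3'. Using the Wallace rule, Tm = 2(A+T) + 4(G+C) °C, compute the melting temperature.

Base counts: A=2, G=5, C=5, T=6
AT pairs contribute 8, GC pairs contribute 10.
Tm = 4·10 + 2·8 = 40 + 16 = 56°C

56°C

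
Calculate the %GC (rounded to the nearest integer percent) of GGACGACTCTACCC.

64%

Scanning the sequence gives A=3, G=3, T=2, C=6.
G+C = 3 + 6 = 9 out of 14 bases
%GC = 9/14 × 100 = 64.29% ≈ 64%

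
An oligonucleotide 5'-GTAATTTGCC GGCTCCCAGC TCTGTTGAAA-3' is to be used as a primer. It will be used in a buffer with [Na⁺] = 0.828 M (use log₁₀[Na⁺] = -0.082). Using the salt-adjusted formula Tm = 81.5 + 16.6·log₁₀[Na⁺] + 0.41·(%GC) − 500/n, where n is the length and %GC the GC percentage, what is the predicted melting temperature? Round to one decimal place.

Length n = 30. Counting bases: T=9, G=7, C=8, A=6
G+C = 15, so %GC = 15/30 × 100 = 50%
Salt term: 16.6 × (-0.082) = -1.361
GC term: 0.41 × 50 = 20.5; length term: −500/30 = −16.667
Tm = 81.5 + (-1.361) + 20.5 − 16.667 = 83.972 → 84.0°C

84.0°C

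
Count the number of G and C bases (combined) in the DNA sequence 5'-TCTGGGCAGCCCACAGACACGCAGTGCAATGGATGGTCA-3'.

23

G=12, T=6, C=11, A=10
Total G or C: 12 + 11 = 23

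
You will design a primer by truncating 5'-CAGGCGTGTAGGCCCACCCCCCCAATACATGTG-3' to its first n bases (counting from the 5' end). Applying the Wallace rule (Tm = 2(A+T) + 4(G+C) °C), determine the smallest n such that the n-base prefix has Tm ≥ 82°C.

First 22 bases: CAGGCGTGTAGGCCCACCCCCC → Tm = 78°C (< 82°C)
First 23 bases: CAGGCGTGTAGGCCCACCCCCCC → Tm = 82°C (≥ 82°C)
Each additional base adds 2°C (A/T) or 4°C (G/C), so Tm is non-decreasing in n; n = 23 is the first length to reach 82°C.

n = 23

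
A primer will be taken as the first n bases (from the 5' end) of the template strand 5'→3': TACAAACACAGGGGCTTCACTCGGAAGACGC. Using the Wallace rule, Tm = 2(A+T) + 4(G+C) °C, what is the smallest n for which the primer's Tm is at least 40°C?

First 13 bases: TACAAACACAGGG → Tm = 38°C (< 40°C)
First 14 bases: TACAAACACAGGGG → Tm = 42°C (≥ 40°C)
Since every base adds ≥2°C, Tm only increases with n, so the threshold is first crossed at n = 14.

n = 14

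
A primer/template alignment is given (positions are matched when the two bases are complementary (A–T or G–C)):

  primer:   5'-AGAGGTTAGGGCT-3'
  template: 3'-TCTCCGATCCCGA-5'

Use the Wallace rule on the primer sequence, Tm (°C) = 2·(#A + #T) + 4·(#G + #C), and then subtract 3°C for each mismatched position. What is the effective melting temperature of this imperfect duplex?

Primer base counts: A=3, T=3, G=6, C=1 → A+T=6, G+C=7
Perfect-match Tm = 2(6) + 4(7) = 12 + 28 = 40°C
Mismatches (positions where the bases are not complementary): 1 (at position 6)
Effective Tm = 40 − 1×3 = 40 − 3 = 37°C

37°C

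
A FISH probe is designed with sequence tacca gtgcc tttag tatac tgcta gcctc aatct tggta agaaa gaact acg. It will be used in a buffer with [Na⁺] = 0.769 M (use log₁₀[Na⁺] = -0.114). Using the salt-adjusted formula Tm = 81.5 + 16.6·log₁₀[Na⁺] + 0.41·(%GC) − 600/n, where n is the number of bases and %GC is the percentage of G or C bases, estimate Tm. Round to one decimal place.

85.3°C

Length n = 53. Scanning the sequence gives A=16, T=15, G=10, C=12.
G+C = 22, so %GC = 22/53 × 100 = 41.509%
Salt term: 16.6 × (-0.114) = -1.892
GC term: 0.41 × 41.509 = 17.019; length term: −600/53 = −11.321
Tm = 81.5 + (-1.892) + 17.019 − 11.321 = 85.306 → 85.3°C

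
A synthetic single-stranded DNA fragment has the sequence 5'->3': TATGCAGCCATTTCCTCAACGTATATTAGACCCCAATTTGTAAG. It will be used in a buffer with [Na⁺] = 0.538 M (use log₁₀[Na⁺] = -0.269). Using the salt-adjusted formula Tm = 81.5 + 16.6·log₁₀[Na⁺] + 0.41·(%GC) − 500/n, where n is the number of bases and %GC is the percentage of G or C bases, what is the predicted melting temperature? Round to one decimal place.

Length n = 44. Counting bases: A=13, C=11, T=14, G=6
G+C = 17, so %GC = 17/44 × 100 = 38.636%
Salt term: 16.6 × (-0.269) = -4.465
GC term: 0.41 × 38.636 = 15.841; length term: −500/44 = −11.364
Tm = 81.5 + (-4.465) + 15.841 − 11.364 = 81.512 → 81.5°C

81.5°C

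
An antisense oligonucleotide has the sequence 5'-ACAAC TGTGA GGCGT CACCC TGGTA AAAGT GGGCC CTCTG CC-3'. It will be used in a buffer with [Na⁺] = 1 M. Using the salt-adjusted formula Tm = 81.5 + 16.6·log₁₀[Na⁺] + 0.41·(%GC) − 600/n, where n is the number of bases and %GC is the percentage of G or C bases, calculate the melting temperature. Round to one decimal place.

91.6°C

Length n = 42. Base counts: T=8, C=13, A=9, G=12
G+C = 25, so %GC = 25/42 × 100 = 59.524%
Salt term: 16.6 × (0) = 0
GC term: 0.41 × 59.524 = 24.405; length term: −600/42 = −14.286
Tm = 81.5 + (0) + 24.405 − 14.286 = 91.619 → 91.6°C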